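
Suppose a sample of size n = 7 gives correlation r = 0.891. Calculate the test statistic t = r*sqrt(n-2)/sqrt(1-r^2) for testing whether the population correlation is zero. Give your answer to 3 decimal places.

t = r·√(n−2) / √(1−r²) with r = 0.891, n = 7
  = 0.891·√5 / √(1 − 0.793881)
  = 0.891·2.236068 / 0.454003
  = 1.992337 / 0.454003 = 4.388

4.388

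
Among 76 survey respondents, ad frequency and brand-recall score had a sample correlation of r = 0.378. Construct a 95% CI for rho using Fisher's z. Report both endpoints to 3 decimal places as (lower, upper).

z_r = atanh(0.378) = 0.397724;  SE = 1/√(n−3) = 1/√73 = 0.117041
z-limits: 0.397724 ± 1.960·0.117041 = 0.397724 ± 0.229400 = [0.168324, 0.627124]
ρ-limits: (tanh 0.168324, tanh 0.627124) = (0.167, 0.556)

(0.167, 0.556)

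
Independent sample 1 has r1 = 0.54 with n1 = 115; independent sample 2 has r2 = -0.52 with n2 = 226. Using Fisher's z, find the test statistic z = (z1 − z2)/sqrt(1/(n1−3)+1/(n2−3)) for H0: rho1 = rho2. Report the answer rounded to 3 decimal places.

Fisher z-transforms: z1 = atanh(0.54) = 0.604156, z2 = atanh(-0.52) = -0.576340; difference d = 1.180496
Var(d) = 1/112 + 1/223 = 0.0089286 + 0.0044843 = 0.0134129
z = d/√Var(d) = 1.180496 / √0.0134129 = 1.180496 / 0.115814 = 10.193

10.193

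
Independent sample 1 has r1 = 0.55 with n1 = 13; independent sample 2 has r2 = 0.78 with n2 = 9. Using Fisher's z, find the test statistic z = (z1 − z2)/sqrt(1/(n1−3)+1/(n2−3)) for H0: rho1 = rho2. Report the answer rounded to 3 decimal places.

-0.827

z1 = atanh(0.55) = 0.618381,  z2 = atanh(0.78) = 1.045371
SE = √(1/(n1−3) + 1/(n2−3)) = √(1/10 + 1/6) = √(0.1000000 + 0.1666667) = √0.2666667 = 0.516398
z = (z1 − z2)/SE = (0.618381 − 1.045371) / 0.516398 = -0.426990 / 0.516398 = -0.827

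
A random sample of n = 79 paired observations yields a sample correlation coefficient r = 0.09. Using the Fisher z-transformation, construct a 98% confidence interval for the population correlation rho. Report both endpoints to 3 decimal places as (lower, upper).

z_r = atanh(0.09) = 0.090244;  SE = 1/√(n−3) = 1/√76 = 0.114708
z-limits: 0.090244 ± 2.326·0.114708 = 0.090244 ± 0.266811 = [-0.176567, 0.357055]
ρ-limits: (tanh -0.176567, tanh 0.357055) = (-0.175, 0.343)

(-0.175, 0.343)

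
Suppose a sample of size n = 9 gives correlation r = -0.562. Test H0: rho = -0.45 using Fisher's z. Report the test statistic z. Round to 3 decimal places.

-0.370

Fisher z: atanh(-0.562) = -0.635752, atanh(-0.45) = -0.484700
z = (z_r − z_0)·√(n−3) = (-0.635752 − (-0.484700))·√6 = -0.151052 · 2.449490 = -0.370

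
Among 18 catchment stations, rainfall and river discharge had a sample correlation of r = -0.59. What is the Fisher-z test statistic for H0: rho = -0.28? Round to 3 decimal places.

-1.510

Fisher z: atanh(-0.59) = -0.677666, atanh(-0.28) = -0.287682
z = (z_r − z_0)·√(n−3) = (-0.677666 − (-0.287682))·√15 = -0.389984 · 3.872983 = -1.510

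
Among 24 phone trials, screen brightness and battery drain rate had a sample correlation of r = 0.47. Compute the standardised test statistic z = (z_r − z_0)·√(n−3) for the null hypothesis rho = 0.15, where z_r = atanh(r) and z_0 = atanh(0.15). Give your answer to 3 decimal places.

1.645

z_r = atanh(0.47) = 0.510070,  z_0 = atanh(0.15) = 0.151140
SE = 1/√(n−3) = 1/√21 = 0.218218
z = (z_r − z_0)/SE = (0.510070 − 0.151140) / 0.218218 = 0.358930 / 0.218218 = 1.645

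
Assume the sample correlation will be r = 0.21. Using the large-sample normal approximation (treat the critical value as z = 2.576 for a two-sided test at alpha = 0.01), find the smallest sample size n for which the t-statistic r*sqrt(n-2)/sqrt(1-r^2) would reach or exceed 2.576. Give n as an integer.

r√(n−2)/√(1−r²) ≥ 2.576  ⇔  n−2 ≥ (2.576)²·(1−r²)/r²
(1−r²)/r² = (1−0.0441)/0.0441 = 21.6757
n ≥ 2 + 6.635776·21.6757 = 2 + 143.8351 = 145.8351
⌈145.8351⌉ = 146

146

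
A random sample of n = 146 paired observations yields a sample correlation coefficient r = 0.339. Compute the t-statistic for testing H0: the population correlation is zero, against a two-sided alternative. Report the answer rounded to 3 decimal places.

4.324

t = r·√(n−2) / √(1−r²) with r = 0.339, n = 146
  = 0.339·√144 / √(1 − 0.114921)
  = 0.339·12.000000 / 0.940786
  = 4.068000 / 0.940786 = 4.324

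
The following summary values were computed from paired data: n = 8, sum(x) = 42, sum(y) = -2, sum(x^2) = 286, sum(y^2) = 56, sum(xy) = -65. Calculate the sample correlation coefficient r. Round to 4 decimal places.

S_xy = nΣxy − ΣxΣy = 8·(-65) − 42·(-2) = -520 − (-84) = -436
S_xx = nΣx² − (Σx)² = 8·286 − 42² = 2288 − 1764 = 524
S_yy = nΣy² − (Σy)² = 8·56 − (-2)² = 448 − 4 = 444
r = S_xy / √(S_xx·S_yy) = -436 / √(524·444) = -436 / √232656 = -436 / 482.3443 = -0.9039

-0.9039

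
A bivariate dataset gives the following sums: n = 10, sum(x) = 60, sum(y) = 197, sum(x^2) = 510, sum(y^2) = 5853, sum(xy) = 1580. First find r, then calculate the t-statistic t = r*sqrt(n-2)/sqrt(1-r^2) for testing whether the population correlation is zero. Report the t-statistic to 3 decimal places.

3.037

Numerator: nΣxy − (Σx)(Σy) = 10·1580 − (60)(197) = 3980
Denominator: √[(nΣx²−(Σx)²)(nΣy²−(Σy)²)]
  nΣx²−(Σx)² = 10·510 − 3600 = 1500;  nΣy²−(Σy)² = 10·5853 − 38809 = 19721
  √(1500·19721) = √29581500 = 5438.8878
r = 3980 / 5438.8878 = 0.7318
t = r·√(n−2)/√(1−r²) = 0.7318·√8 / √(1−0.535531) = 2.069843 / 0.681520 = 3.037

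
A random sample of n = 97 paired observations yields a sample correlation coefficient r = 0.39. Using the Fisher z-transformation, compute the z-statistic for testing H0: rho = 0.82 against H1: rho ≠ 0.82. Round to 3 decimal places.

-7.223

z_r = atanh(0.39) = 0.411800,  z_0 = atanh(0.82) = 1.156817
SE = 1/√(n−3) = 1/√94 = 0.103142
z = (z_r − z_0)/SE = (0.411800 − 1.156817) / 0.103142 = -0.745017 / 0.103142 = -7.223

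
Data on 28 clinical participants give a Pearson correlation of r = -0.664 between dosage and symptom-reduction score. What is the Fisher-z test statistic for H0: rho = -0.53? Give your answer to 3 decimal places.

Fisher z: atanh(-0.664) = -0.799934, atanh(-0.53) = -0.590145
z = (z_r − z_0)·√(n−3) = (-0.799934 − (-0.590145))·√25 = -0.209789 · 5.000000 = -1.049

-1.049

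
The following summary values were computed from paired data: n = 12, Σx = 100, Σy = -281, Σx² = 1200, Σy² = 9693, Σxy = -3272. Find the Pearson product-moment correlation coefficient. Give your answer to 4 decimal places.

-0.8708

Numerator: nΣxy − (Σx)(Σy) = 12·(-3272) − (100)(-281) = -11164
Denominator: √[(nΣx²−(Σx)²)(nΣy²−(Σy)²)]
  nΣx²−(Σx)² = 12·1200 − 10000 = 4400;  nΣy²−(Σy)² = 12·9693 − 78961 = 37355
  √(4400·37355) = √164362000 = 12820.3744
r = -11164 / 12820.3744 = -0.8708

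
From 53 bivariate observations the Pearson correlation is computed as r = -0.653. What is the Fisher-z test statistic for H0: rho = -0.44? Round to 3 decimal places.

Fisher z: atanh(-0.653) = -0.780511, atanh(-0.44) = -0.472231
z = (z_r − z_0)·√(n−3) = (-0.780511 − (-0.472231))·√50 = -0.308280 · 7.071068 = -2.180

-2.180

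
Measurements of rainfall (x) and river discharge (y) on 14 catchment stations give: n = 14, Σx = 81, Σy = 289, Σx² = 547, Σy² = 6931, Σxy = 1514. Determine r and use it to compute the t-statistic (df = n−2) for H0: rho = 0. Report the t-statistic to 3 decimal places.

-2.433

S_xy = nΣxy − ΣxΣy = 14·1514 − 81·289 = 21196 − 23409 = -2213
S_xx = nΣx² − (Σx)² = 14·547 − 81² = 7658 − 6561 = 1097
S_yy = nΣy² − (Σy)² = 14·6931 − 289² = 97034 − 83521 = 13513
r = S_xy / √(S_xx·S_yy) = -2213 / √(1097·13513) = -2213 / √14823761 = -2213 / 3850.1638 = -0.5748
t = r·√(n−2)/√(1−r²) = -0.5748·√12 / √(1−0.330395) = -1.991166 / 0.818294 = -2.433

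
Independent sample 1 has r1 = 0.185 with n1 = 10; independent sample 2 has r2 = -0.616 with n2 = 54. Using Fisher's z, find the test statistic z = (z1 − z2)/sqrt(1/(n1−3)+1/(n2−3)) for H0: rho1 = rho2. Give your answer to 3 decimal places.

z1 = atanh(0.185) = 0.187155,  z2 = atanh(-0.616) = -0.718533
SE = √(1/(n1−3) + 1/(n2−3)) = √(1/7 + 1/51) = √(0.1428571 + 0.0196078) = √0.1624649 = 0.403069
z = (z1 − z2)/SE = (0.187155 − (-0.718533)) / 0.403069 = 0.905688 / 0.403069 = 2.247

2.247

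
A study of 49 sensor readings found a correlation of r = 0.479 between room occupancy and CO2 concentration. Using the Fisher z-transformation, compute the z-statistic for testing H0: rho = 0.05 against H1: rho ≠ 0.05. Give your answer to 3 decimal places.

3.199

Fisher z: atanh(0.479) = 0.521686, atanh(0.05) = 0.050042
z = (z_r − z_0)·√(n−3) = (0.521686 − 0.050042)·√46 = 0.471644 · 6.782330 = 3.199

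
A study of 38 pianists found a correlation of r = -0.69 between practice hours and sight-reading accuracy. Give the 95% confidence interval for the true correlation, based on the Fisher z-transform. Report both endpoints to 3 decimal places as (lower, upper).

z_r = atanh(-0.69) = -0.847956;  SE = 1/√(n−3) = 1/√35 = 0.169031
z-limits: -0.847956 ± 1.960·0.169031 = -0.847956 ± 0.331301 = [-1.179257, -0.516655]
ρ-limits: (tanh -1.179257, tanh -0.516655) = (-0.827, -0.475)

(-0.827, -0.475)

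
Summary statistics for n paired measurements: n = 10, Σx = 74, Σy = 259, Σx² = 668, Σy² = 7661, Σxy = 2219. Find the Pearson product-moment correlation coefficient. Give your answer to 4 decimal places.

S_xy = nΣxy − ΣxΣy = 10·2219 − 74·259 = 22190 − 19166 = 3024
S_xx = nΣx² − (Σx)² = 10·668 − 74² = 6680 − 5476 = 1204
S_yy = nΣy² − (Σy)² = 10·7661 − 259² = 76610 − 67081 = 9529
r = S_xy / √(S_xx·S_yy) = 3024 / √(1204·9529) = 3024 / √11472916 = 3024 / 3387.1693 = 0.8928

0.8928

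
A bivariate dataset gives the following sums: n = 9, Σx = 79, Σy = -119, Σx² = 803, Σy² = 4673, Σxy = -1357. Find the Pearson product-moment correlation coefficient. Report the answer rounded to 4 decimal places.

-0.5362

Numerator: nΣxy − (Σx)(Σy) = 9·(-1357) − (79)(-119) = -2812
Denominator: √[(nΣx²−(Σx)²)(nΣy²−(Σy)²)]
  nΣx²−(Σx)² = 9·803 − 6241 = 986;  nΣy²−(Σy)² = 9·4673 − 14161 = 27896
  √(986·27896) = √27505456 = 5244.5644
r = -2812 / 5244.5644 = -0.5362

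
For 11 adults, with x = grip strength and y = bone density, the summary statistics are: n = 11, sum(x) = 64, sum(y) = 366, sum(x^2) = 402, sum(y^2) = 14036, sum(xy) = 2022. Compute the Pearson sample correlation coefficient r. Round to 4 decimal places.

-0.4579

S_xy = nΣxy − ΣxΣy = 11·2022 − 64·366 = 22242 − 23424 = -1182
S_xx = nΣx² − (Σx)² = 11·402 − 64² = 4422 − 4096 = 326
S_yy = nΣy² − (Σy)² = 11·14036 − 366² = 154396 − 133956 = 20440
r = S_xy / √(S_xx·S_yy) = -1182 / √(326·20440) = -1182 / √6663440 = -1182 / 2581.3640 = -0.4579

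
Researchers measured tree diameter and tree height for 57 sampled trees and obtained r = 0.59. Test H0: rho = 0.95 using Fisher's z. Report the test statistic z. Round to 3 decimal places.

-8.481

Fisher z: atanh(0.59) = 0.677666, atanh(0.95) = 1.831781
z = (z_r − z_0)·√(n−3) = (0.677666 − 1.831781)·√54 = -1.154115 · 7.348469 = -8.481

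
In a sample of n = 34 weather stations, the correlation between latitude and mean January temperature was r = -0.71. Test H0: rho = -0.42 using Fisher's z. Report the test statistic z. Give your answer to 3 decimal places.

Fisher z: atanh(-0.71) = -0.887184, atanh(-0.42) = -0.447692
z = (z_r − z_0)·√(n−3) = (-0.887184 − (-0.447692))·√31 = -0.439492 · 5.567764 = -2.447

-2.447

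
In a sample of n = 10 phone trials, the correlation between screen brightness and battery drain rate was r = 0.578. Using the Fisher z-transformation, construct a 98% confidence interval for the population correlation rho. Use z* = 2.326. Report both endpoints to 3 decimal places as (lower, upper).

z_r = atanh(0.578) = 0.659454;  SE = 1/√(n−3) = 1/√7 = 0.377964
z-limits: 0.659454 ± 2.326·0.377964 = 0.659454 ± 0.879144 = [-0.219690, 1.538598]
ρ-limits: (tanh -0.219690, tanh 1.538598) = (-0.216, 0.912)

(-0.216, 0.912)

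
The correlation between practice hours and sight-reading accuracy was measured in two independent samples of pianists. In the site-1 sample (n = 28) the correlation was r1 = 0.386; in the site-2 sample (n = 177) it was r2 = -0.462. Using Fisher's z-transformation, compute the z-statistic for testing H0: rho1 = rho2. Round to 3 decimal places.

Fisher z-transforms: z1 = atanh(0.386) = 0.407091, z2 = atanh(-0.462) = -0.499851; difference d = 0.906942
Var(d) = 1/25 + 1/174 = 0.0400000 + 0.0057471 = 0.0457471
z = d/√Var(d) = 0.906942 / √0.0457471 = 0.906942 / 0.213886 = 4.240

4.240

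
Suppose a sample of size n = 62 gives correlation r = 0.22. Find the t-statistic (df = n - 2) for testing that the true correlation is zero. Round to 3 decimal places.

1.747

1 − r² = 1 − 0.0484 = 0.9516;  √(1−r²) = 0.975500
√(n−2) = √60 = 7.745967
t = r·√(n−2)/√(1−r²) = 0.22 · 7.745967 / 0.975500 = 1.747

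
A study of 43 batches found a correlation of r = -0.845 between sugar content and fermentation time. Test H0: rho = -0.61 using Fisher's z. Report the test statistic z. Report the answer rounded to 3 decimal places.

z_r = atanh(-0.845) = -1.238405,  z_0 = atanh(-0.61) = -0.708921
SE = 1/√(n−3) = 1/√40 = 0.158114
z = (z_r − z_0)/SE = (-1.238405 − (-0.708921)) / 0.158114 = -0.529484 / 0.158114 = -3.349

-3.349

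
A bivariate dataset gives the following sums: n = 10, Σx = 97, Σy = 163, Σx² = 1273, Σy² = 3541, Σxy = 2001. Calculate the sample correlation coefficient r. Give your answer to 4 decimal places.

Numerator: nΣxy − (Σx)(Σy) = 10·2001 − (97)(163) = 4199
Denominator: √[(nΣx²−(Σx)²)(nΣy²−(Σy)²)]
  nΣx²−(Σx)² = 10·1273 − 9409 = 3321;  nΣy²−(Σy)² = 10·3541 − 26569 = 8841
  √(3321·8841) = √29360961 = 5418.5756
r = 4199 / 5418.5756 = 0.7749

0.7749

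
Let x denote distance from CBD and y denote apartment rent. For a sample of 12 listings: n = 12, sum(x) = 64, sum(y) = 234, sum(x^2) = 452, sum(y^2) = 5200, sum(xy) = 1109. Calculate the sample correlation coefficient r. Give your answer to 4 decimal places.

-0.5235

S_xy = nΣxy − ΣxΣy = 12·1109 − 64·234 = 13308 − 14976 = -1668
S_xx = nΣx² − (Σx)² = 12·452 − 64² = 5424 − 4096 = 1328
S_yy = nΣy² − (Σy)² = 12·5200 − 234² = 62400 − 54756 = 7644
r = S_xy / √(S_xx·S_yy) = -1668 / √(1328·7644) = -1668 / √10151232 = -1668 / 3186.0998 = -0.5235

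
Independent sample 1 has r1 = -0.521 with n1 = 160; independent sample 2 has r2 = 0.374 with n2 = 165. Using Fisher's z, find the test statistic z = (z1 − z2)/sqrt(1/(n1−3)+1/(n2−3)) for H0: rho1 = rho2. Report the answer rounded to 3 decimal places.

Fisher z-transforms: z1 = atanh(-0.521) = -0.577711, z2 = atanh(0.374) = 0.393066; difference d = -0.970777
Var(d) = 1/157 + 1/162 = 0.0063694 + 0.0061728 = 0.0125422
z = d/√Var(d) = -0.970777 / √0.0125422 = -0.970777 / 0.111992 = -8.668

-8.668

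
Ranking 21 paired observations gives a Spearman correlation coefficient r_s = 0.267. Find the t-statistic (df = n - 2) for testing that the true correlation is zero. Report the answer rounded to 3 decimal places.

1.208

1 − r_s² = 1 − 0.071289 = 0.928711;  √(1−r_s²) = 0.963697
√(n−2) = √19 = 4.358899
t = r_s·√(n−2)/√(1−r_s²) = 0.267 · 4.358899 / 0.963697 = 1.208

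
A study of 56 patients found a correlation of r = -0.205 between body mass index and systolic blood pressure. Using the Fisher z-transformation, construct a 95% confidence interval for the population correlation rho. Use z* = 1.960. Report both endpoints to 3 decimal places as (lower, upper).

(-0.444, 0.061)

z_r = atanh(-0.205) = -0.207946;  SE = 1/√(n−3) = 1/√53 = 0.137361
z-limits: -0.207946 ± 1.960·0.137361 = -0.207946 ± 0.269228 = [-0.477174, 0.061282]
ρ-limits: (tanh -0.477174, tanh 0.061282) = (-0.444, 0.061)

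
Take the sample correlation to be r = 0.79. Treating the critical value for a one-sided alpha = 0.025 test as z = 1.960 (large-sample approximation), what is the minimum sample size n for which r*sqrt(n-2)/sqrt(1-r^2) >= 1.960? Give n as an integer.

5

r√(n−2)/√(1−r²) ≥ 1.960  ⇔  n−2 ≥ (1.960)²·(1−r²)/r²
(1−r²)/r² = (1−0.6241)/0.6241 = 0.6023
n ≥ 2 + 3.8416·0.6023 = 2 + 2.3138 = 4.3138
⌈4.3138⌉ = 5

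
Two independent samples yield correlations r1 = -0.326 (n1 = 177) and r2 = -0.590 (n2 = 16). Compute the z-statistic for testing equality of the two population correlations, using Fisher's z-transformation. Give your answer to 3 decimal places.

Fisher z-transforms: z1 = atanh(-0.326) = -0.338346, z2 = atanh(-0.590) = -0.677666; difference d = 0.339320
Var(d) = 1/174 + 1/13 = 0.0057471 + 0.0769231 = 0.0826702
z = d/√Var(d) = 0.339320 / √0.0826702 = 0.339320 / 0.287524 = 1.180

1.180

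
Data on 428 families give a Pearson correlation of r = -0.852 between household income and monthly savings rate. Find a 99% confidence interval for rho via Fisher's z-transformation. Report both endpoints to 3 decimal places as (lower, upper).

(-0.883, -0.814)

Fisher z: z_r = atanh(r) = ½·ln((1+(-0.852))/(1−(-0.852))) = -1.263405
SE(z) = 1/√(n−3) = 1/√425 = 0.048507
99% ⇒ z* = 2.576; margin = 2.576·0.048507 = 0.124954
CI on z-scale: (-1.388359, -1.138451)
Back-transform: tanh(-1.388359) = -0.882809, tanh(-1.138451) = -0.813892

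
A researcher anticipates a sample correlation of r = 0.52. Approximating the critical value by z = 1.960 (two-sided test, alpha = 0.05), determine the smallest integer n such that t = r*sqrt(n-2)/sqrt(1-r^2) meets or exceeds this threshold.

Need r·√(n−2)/√(1−r²) ≥ 1.960
√(n−2) ≥ 1.960·√(1−0.2704) / 0.52 = 1.960·0.854166 / 0.52 = 3.2195
n−2 ≥ 10.3652  ⇒  n ≥ 12.3652
Smallest integer n = 13

13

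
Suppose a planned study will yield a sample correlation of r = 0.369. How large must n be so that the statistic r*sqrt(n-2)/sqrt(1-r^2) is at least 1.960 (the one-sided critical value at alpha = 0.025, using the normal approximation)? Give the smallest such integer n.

Need r·√(n−2)/√(1−r²) ≥ 1.960
√(n−2) ≥ 1.960·√(1−0.136161) / 0.369 = 1.960·0.929429 / 0.369 = 4.9368
n−2 ≥ 24.3720  ⇒  n ≥ 26.3720
Smallest integer n = 27

27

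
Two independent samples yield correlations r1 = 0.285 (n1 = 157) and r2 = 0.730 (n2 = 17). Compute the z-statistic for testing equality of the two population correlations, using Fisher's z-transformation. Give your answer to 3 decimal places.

z1 = atanh(0.285) = 0.293116,  z2 = atanh(0.730) = 0.928727
SE = √(1/(n1−3) + 1/(n2−3)) = √(1/154 + 1/14) = √(0.0064935 + 0.0714286) = √0.0779221 = 0.279145
z = (z1 − z2)/SE = (0.293116 − 0.928727) / 0.279145 = -0.635611 / 0.279145 = -2.277

-2.277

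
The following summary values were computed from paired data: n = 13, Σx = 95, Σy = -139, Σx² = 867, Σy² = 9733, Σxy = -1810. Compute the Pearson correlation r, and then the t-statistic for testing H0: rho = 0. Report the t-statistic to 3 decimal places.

-2.956

S_xy = nΣxy − ΣxΣy = 13·(-1810) − 95·(-139) = -23530 − (-13205) = -10325
S_xx = nΣx² − (Σx)² = 13·867 − 95² = 11271 − 9025 = 2246
S_yy = nΣy² − (Σy)² = 13·9733 − (-139)² = 126529 − 19321 = 107208
r = S_xy / √(S_xx·S_yy) = -10325 / √(2246·107208) = -10325 / √240789168 = -10325 / 15517.3828 = -0.6654
t = r·√(n−2)/√(1−r²) = -0.6654·√11 / √(1−0.442757) = -2.206882 / 0.746487 = -2.956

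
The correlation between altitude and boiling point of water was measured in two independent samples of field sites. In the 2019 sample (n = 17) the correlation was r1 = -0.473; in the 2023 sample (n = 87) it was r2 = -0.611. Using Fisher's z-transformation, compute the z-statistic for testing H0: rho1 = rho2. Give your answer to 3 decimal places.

z1 = atanh(-0.473) = -0.513928,  z2 = atanh(-0.611) = -0.710516
SE = √(1/(n1−3) + 1/(n2−3)) = √(1/14 + 1/84) = √(0.0714286 + 0.0119048) = √0.0833334 = 0.288675
z = (z1 − z2)/SE = (-0.513928 − (-0.710516)) / 0.288675 = 0.196588 / 0.288675 = 0.681

0.681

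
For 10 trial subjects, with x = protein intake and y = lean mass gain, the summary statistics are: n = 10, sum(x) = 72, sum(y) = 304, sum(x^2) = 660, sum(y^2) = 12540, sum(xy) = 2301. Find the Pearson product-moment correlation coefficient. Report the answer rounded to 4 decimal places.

Numerator: nΣxy − (Σx)(Σy) = 10·2301 − (72)(304) = 1122
Denominator: √[(nΣx²−(Σx)²)(nΣy²−(Σy)²)]
  nΣx²−(Σx)² = 10·660 − 5184 = 1416;  nΣy²−(Σy)² = 10·12540 − 92416 = 32984
  √(1416·32984) = √46705344 = 6834.1308
r = 1122 / 6834.1308 = 0.1642

0.1642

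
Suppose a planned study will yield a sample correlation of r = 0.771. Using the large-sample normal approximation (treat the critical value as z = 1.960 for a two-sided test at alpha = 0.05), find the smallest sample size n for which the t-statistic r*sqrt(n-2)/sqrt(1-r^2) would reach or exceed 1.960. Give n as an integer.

5

r√(n−2)/√(1−r²) ≥ 1.960  ⇔  n−2 ≥ (1.960)²·(1−r²)/r²
(1−r²)/r² = (1−0.594441)/0.594441 = 0.6823
n ≥ 2 + 3.8416·0.6823 = 2 + 2.6211 = 4.6211
⌈4.6211⌉ = 5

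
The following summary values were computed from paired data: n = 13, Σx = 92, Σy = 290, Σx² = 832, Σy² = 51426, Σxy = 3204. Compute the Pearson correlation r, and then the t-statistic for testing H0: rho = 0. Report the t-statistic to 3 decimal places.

1.464

S_xy = nΣxy − ΣxΣy = 13·3204 − 92·290 = 41652 − 26680 = 14972
S_xx = nΣx² − (Σx)² = 13·832 − 92² = 10816 − 8464 = 2352
S_yy = nΣy² − (Σy)² = 13·51426 − 290² = 668538 − 84100 = 584438
r = S_xy / √(S_xx·S_yy) = 14972 / √(2352·584438) = 14972 / √1374598176 = 14972 / 37075.5738 = 0.4038
t = r·√(n−2)/√(1−r²) = 0.4038·√11 / √(1−0.163054) = 1.339253 / 0.914848 = 1.464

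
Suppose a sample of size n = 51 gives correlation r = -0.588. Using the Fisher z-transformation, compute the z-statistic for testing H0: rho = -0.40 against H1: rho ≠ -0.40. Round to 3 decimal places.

Fisher z: atanh(-0.588) = -0.674604, atanh(-0.40) = -0.423649
z = (z_r − z_0)·√(n−3) = (-0.674604 − (-0.423649))·√48 = -0.250955 · 6.928203 = -1.739

-1.739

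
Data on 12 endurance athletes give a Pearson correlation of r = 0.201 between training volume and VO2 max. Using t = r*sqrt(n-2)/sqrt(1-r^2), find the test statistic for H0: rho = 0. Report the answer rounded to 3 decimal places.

0.649

t = r·√(n−2) / √(1−r²) with r = 0.201, n = 12
  = 0.201·√10 / √(1 − 0.040401)
  = 0.201·3.162278 / 0.979591
  = 0.635618 / 0.979591 = 0.649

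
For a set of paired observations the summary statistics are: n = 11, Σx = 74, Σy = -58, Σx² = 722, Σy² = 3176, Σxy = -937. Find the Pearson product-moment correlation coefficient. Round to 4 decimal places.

Numerator: nΣxy − (Σx)(Σy) = 11·(-937) − (74)(-58) = -6015
Denominator: √[(nΣx²−(Σx)²)(nΣy²−(Σy)²)]
  nΣx²−(Σx)² = 11·722 − 5476 = 2466;  nΣy²−(Σy)² = 11·3176 − 3364 = 31572
  √(2466·31572) = √77856552 = 8823.6360
r = -6015 / 8823.6360 = -0.6817

-0.6817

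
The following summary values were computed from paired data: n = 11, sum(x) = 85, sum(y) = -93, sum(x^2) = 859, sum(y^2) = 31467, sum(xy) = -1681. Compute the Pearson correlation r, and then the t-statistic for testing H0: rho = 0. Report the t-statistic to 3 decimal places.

Numerator: nΣxy − (Σx)(Σy) = 11·(-1681) − (85)(-93) = -10586
Denominator: √[(nΣx²−(Σx)²)(nΣy²−(Σy)²)]
  nΣx²−(Σx)² = 11·859 − 7225 = 2224;  nΣy²−(Σy)² = 11·31467 − 8649 = 337488
  √(2224·337488) = √750573312 = 27396.5931
r = -10586 / 27396.5931 = -0.3864
t = r·√(n−2)/√(1−r²) = -0.3864·√9 / √(1−0.149305) = -1.159200 / 0.922331 = -1.257

-1.257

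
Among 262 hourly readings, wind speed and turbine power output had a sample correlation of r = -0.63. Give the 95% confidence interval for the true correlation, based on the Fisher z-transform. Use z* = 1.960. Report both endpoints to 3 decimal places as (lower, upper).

Fisher z: z_r = atanh(r) = ½·ln((1+(-0.63))/(1−(-0.63))) = -0.741416
SE(z) = 1/√(n−3) = 1/√259 = 0.062137
95% ⇒ z* = 1.960; margin = 1.960·0.062137 = 0.121789
CI on z-scale: (-0.863205, -0.619627)
Back-transform: tanh(-0.863205) = -0.697905, tanh(-0.619627) = -0.550868

(-0.698, -0.551)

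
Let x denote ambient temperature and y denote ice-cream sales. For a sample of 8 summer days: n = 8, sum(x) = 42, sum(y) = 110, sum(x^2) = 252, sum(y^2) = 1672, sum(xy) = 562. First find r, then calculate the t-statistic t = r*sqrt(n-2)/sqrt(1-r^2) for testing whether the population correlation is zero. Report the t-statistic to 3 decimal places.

-0.549

Numerator: nΣxy − (Σx)(Σy) = 8·562 − (42)(110) = -124
Denominator: √[(nΣx²−(Σx)²)(nΣy²−(Σy)²)]
  nΣx²−(Σx)² = 8·252 − 1764 = 252;  nΣy²−(Σy)² = 8·1672 − 12100 = 1276
  √(252·1276) = √321552 = 567.0556
r = -124 / 567.0556 = -0.2187
t = r·√(n−2)/√(1−r²) = -0.2187·√6 / √(1−0.047830) = -0.535703 / 0.975792 = -0.549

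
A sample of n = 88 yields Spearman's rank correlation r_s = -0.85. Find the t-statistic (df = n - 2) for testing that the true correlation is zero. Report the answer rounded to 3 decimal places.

t = r_s·√(n−2) / √(1−r_s²) with r_s = -0.85, n = 88
  = -0.85·√86 / √(1 − 0.7225)
  = -0.85·9.273618 / 0.526783
  = -7.882575 / 0.526783 = -14.964

-14.964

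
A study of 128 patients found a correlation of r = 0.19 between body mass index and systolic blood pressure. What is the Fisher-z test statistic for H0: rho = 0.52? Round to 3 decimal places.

-4.293

z_r = atanh(0.19) = 0.192337,  z_0 = atanh(0.52) = 0.576340
SE = 1/√(n−3) = 1/√125 = 0.089443
z = (z_r − z_0)/SE = (0.192337 − 0.576340) / 0.089443 = -0.384003 / 0.089443 = -4.293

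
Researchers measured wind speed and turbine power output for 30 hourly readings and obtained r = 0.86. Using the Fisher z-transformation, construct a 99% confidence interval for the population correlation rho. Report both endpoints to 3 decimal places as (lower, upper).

(0.663, 0.946)

z_r = atanh(0.86) = 1.293345;  SE = 1/√(n−3) = 1/√27 = 0.192450
z-limits: 1.293345 ± 2.576·0.192450 = 1.293345 ± 0.495751 = [0.797594, 1.789096]
ρ-limits: (tanh 0.797594, tanh 1.789096) = (0.663, 0.946)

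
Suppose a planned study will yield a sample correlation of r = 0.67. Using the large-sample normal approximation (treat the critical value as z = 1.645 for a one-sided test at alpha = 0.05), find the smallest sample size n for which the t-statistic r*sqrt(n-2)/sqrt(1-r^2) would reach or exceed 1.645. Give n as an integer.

r√(n−2)/√(1−r²) ≥ 1.645  ⇔  n−2 ≥ (1.645)²·(1−r²)/r²
(1−r²)/r² = (1−0.4489)/0.4489 = 1.2277
n ≥ 2 + 2.706025·1.2277 = 2 + 3.3222 = 5.3222
⌈5.3222⌉ = 6

6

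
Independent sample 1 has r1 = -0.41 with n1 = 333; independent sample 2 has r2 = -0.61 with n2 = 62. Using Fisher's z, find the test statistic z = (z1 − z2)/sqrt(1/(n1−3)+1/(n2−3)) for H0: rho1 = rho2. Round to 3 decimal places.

z1 = atanh(-0.41) = -0.435611,  z2 = atanh(-0.61) = -0.708921
SE = √(1/(n1−3) + 1/(n2−3)) = √(1/330 + 1/59) = √(0.0030303 + 0.0169492) = √0.0199795 = 0.141349
z = (z1 − z2)/SE = (-0.435611 − (-0.708921)) / 0.141349 = 0.273310 / 0.141349 = 1.934

1.934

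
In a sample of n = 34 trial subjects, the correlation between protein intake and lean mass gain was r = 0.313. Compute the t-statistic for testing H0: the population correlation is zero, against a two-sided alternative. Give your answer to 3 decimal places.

1.864

t = r·√(n−2) / √(1−r²) with r = 0.313, n = 34
  = 0.313·√32 / √(1 − 0.097969)
  = 0.313·5.656854 / 0.949753
  = 1.770595 / 0.949753 = 1.864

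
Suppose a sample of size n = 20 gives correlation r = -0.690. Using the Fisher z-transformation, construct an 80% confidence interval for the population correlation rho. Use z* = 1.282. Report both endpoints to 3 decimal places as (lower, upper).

(-0.821, -0.491)

Fisher z: z_r = atanh(r) = ½·ln((1+(-0.690))/(1−(-0.690))) = -0.847956
SE(z) = 1/√(n−3) = 1/√17 = 0.242536
80% ⇒ z* = 1.282; margin = 1.282·0.242536 = 0.310931
CI on z-scale: (-1.158887, -0.537025)
Back-transform: tanh(-1.158887) = -0.820677, tanh(-0.537025) = -0.490733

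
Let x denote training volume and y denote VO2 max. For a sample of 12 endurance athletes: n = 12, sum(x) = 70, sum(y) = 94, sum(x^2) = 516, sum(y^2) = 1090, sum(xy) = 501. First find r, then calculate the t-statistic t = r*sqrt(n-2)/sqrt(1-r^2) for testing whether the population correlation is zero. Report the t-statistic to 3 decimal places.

Numerator: nΣxy − (Σx)(Σy) = 12·501 − (70)(94) = -568
Denominator: √[(nΣx²−(Σx)²)(nΣy²−(Σy)²)]
  nΣx²−(Σx)² = 12·516 − 4900 = 1292;  nΣy²−(Σy)² = 12·1090 − 8836 = 4244
  √(1292·4244) = √5483248 = 2341.6336
r = -568 / 2341.6336 = -0.2426
t = r·√(n−2)/√(1−r²) = -0.2426·√10 / √(1−0.058855) = -0.767169 / 0.970126 = -0.791

-0.791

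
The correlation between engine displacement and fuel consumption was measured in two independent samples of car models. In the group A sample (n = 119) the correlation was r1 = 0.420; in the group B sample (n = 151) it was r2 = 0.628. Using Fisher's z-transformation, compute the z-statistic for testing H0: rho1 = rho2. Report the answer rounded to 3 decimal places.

-2.342

Fisher z-transforms: z1 = atanh(0.420) = 0.447692, z2 = atanh(0.628) = 0.738107; difference d = -0.290415
Var(d) = 1/116 + 1/148 = 0.0086207 + 0.0067568 = 0.0153775
z = d/√Var(d) = -0.290415 / √0.0153775 = -0.290415 / 0.124006 = -2.342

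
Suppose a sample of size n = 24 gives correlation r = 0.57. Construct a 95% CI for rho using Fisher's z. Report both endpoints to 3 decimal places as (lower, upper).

(0.216, 0.791)

z_r = atanh(0.57) = 0.647523;  SE = 1/√(n−3) = 1/√21 = 0.218218
z-limits: 0.647523 ± 1.960·0.218218 = 0.647523 ± 0.427707 = [0.219816, 1.075230]
ρ-limits: (tanh 0.219816, tanh 1.075230) = (0.216, 0.791)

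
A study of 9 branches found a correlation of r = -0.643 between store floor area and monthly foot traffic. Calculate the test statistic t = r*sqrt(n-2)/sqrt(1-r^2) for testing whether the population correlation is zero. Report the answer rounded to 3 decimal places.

-2.221

t = r·√(n−2) / √(1−r²) with r = -0.643, n = 9
  = -0.643·√7 / √(1 − 0.413449)
  = -0.643·2.645751 / 0.765866
  = -1.701218 / 0.765866 = -2.221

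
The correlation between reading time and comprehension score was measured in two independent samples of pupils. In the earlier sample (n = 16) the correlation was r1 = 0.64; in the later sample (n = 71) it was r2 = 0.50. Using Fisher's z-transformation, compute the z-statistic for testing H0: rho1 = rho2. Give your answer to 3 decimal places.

0.690

Fisher z-transforms: z1 = atanh(0.64) = 0.758174, z2 = atanh(0.50) = 0.549306; difference d = 0.208868
Var(d) = 1/13 + 1/68 = 0.0769231 + 0.0147059 = 0.0916290
z = d/√Var(d) = 0.208868 / √0.0916290 = 0.208868 / 0.302703 = 0.690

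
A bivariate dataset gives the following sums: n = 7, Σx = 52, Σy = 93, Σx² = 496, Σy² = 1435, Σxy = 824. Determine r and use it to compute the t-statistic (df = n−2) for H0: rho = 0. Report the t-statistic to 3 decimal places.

Numerator: nΣxy − (Σx)(Σy) = 7·824 − (52)(93) = 932
Denominator: √[(nΣx²−(Σx)²)(nΣy²−(Σy)²)]
  nΣx²−(Σx)² = 7·496 − 2704 = 768;  nΣy²−(Σy)² = 7·1435 − 8649 = 1396
  √(768·1396) = √1072128 = 1035.4361
r = 932 / 1035.4361 = 0.9001
t = r·√(n−2)/√(1−r²) = 0.9001·√5 / √(1−0.810180) = 2.012685 / 0.435683 = 4.620

4.620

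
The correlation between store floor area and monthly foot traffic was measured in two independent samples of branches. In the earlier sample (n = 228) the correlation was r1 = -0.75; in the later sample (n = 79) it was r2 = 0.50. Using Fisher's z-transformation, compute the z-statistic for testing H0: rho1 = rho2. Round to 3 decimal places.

-11.474

z1 = atanh(-0.75) = -0.972955,  z2 = atanh(0.50) = 0.549306
SE = √(1/(n1−3) + 1/(n2−3)) = √(1/225 + 1/76) = √(0.0044444 + 0.0131579) = √0.0176023 = 0.132674
z = (z1 − z2)/SE = (-0.972955 − 0.549306) / 0.132674 = -1.522261 / 0.132674 = -11.474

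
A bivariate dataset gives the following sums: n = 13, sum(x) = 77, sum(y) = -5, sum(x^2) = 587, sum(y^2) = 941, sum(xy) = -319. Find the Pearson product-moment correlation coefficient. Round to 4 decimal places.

-0.8253

S_xy = nΣxy − ΣxΣy = 13·(-319) − 77·(-5) = -4147 − (-385) = -3762
S_xx = nΣx² − (Σx)² = 13·587 − 77² = 7631 − 5929 = 1702
S_yy = nΣy² − (Σy)² = 13·941 − (-5)² = 12233 − 25 = 12208
r = S_xy / √(S_xx·S_yy) = -3762 / √(1702·12208) = -3762 / √20778016 = -3762 / 4558.2909 = -0.8253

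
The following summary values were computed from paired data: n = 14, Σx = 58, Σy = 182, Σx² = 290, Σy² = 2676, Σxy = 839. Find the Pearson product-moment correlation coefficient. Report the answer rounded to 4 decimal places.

S_xy = nΣxy − ΣxΣy = 14·839 − 58·182 = 11746 − 10556 = 1190
S_xx = nΣx² − (Σx)² = 14·290 − 58² = 4060 − 3364 = 696
S_yy = nΣy² − (Σy)² = 14·2676 − 182² = 37464 − 33124 = 4340
r = S_xy / √(S_xx·S_yy) = 1190 / √(696·4340) = 1190 / √3020640 = 1190 / 1737.9988 = 0.6847

0.6847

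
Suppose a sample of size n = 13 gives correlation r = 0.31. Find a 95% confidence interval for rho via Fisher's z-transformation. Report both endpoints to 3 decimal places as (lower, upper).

Fisher z: z_r = atanh(r) = ½·ln((1+0.31)/(1−0.31)) = 0.320545
SE(z) = 1/√(n−3) = 1/√10 = 0.316228
95% ⇒ z* = 1.960; margin = 1.960·0.316228 = 0.619807
CI on z-scale: (-0.299262, 0.940352)
Back-transform: tanh(-0.299262) = -0.290637, tanh(0.940352) = 0.735384

(-0.291, 0.735)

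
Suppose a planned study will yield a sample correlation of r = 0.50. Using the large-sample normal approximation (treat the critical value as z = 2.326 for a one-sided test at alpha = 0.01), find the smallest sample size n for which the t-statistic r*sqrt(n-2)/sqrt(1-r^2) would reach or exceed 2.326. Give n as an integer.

19

r√(n−2)/√(1−r²) ≥ 2.326  ⇔  n−2 ≥ (2.326)²·(1−r²)/r²
(1−r²)/r² = (1−0.2500)/0.2500 = 3.0000
n ≥ 2 + 5.410276·3.0000 = 2 + 16.2308 = 18.2308
⌈18.2308⌉ = 19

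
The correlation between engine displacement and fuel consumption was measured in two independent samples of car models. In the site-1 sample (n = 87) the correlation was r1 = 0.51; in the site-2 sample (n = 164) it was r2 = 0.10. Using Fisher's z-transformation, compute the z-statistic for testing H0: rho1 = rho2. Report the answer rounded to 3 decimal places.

3.435

Fisher z-transforms: z1 = atanh(0.51) = 0.562730, z2 = atanh(0.10) = 0.100335; difference d = 0.462395
Var(d) = 1/84 + 1/161 = 0.0119048 + 0.0062112 = 0.0181160
z = d/√Var(d) = 0.462395 / √0.0181160 = 0.462395 / 0.134596 = 3.435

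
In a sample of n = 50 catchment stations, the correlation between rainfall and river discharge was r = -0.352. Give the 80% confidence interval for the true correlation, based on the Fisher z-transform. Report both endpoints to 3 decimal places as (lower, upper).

Fisher z: z_r = atanh(r) = ½·ln((1+(-0.352))/(1−(-0.352))) = -0.367725
SE(z) = 1/√(n−3) = 1/√47 = 0.145865
80% ⇒ z* = 1.282; margin = 1.282·0.145865 = 0.186999
CI on z-scale: (-0.554724, -0.180726)
Back-transform: tanh(-0.554724) = -0.504052, tanh(-0.180726) = -0.178784

(-0.504, -0.179)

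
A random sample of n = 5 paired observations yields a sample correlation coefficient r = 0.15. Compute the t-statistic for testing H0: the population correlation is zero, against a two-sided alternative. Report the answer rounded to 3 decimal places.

t = r·√(n−2) / √(1−r²) with r = 0.15, n = 5
  = 0.15·√3 / √(1 − 0.0225)
  = 0.15·1.732051 / 0.988686
  = 0.259808 / 0.988686 = 0.263

0.263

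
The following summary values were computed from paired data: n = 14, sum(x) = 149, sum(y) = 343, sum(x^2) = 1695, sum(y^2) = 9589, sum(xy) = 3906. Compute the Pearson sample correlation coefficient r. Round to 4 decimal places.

S_xy = nΣxy − ΣxΣy = 14·3906 − 149·343 = 54684 − 51107 = 3577
S_xx = nΣx² − (Σx)² = 14·1695 − 149² = 23730 − 22201 = 1529
S_yy = nΣy² − (Σy)² = 14·9589 − 343² = 134246 − 117649 = 16597
r = S_xy / √(S_xx·S_yy) = 3577 / √(1529·16597) = 3577 / √25376813 = 3577 / 5037.5404 = 0.7101

0.7101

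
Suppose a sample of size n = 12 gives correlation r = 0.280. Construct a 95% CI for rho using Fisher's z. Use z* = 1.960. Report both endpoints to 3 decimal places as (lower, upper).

(-0.350, 0.736)

Fisher z: z_r = atanh(r) = ½·ln((1+0.280)/(1−0.280)) = 0.287682
SE(z) = 1/√(n−3) = 1/√9 = 0.333333
95% ⇒ z* = 1.960; margin = 1.960·0.333333 = 0.653333
CI on z-scale: (-0.365651, 0.941015)
Back-transform: tanh(-0.365651) = -0.350182, tanh(0.941015) = 0.735688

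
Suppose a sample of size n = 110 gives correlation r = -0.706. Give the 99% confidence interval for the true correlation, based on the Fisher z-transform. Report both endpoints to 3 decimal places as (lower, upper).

(-0.810, -0.558)

z_r = atanh(-0.706) = -0.879163;  SE = 1/√(n−3) = 1/√107 = 0.096674
z-limits: -0.879163 ± 2.576·0.096674 = -0.879163 ± 0.249032 = [-1.128195, -0.630131]
ρ-limits: (tanh -1.128195, tanh -0.630131) = (-0.810, -0.558)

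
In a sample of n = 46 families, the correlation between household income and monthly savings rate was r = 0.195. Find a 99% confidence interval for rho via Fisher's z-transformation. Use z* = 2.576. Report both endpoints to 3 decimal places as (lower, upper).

z_r = atanh(0.195) = 0.197530;  SE = 1/√(n−3) = 1/√43 = 0.152499
z-limits: 0.197530 ± 2.576·0.152499 = 0.197530 ± 0.392837 = [-0.195307, 0.590367]
ρ-limits: (tanh -0.195307, tanh 0.590367) = (-0.193, 0.530)

(-0.193, 0.530)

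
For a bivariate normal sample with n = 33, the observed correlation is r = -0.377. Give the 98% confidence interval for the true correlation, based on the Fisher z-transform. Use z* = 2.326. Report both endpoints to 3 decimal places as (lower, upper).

z_r = atanh(-0.377) = -0.396558;  SE = 1/√(n−3) = 1/√30 = 0.182574
z-limits: -0.396558 ± 2.326·0.182574 = -0.396558 ± 0.424667 = [-0.821225, 0.028109]
ρ-limits: (tanh -0.821225, tanh 0.028109) = (-0.676, 0.028)

(-0.676, 0.028)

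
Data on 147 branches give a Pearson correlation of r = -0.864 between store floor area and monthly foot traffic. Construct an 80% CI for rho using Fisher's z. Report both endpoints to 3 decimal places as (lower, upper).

z_r = atanh(-0.864) = -1.308913;  SE = 1/√(n−3) = 1/√144 = 0.083333
z-limits: -1.308913 ± 1.282·0.083333 = -1.308913 ± 0.106833 = [-1.415746, -1.202080]
ρ-limits: (tanh -1.415746, tanh -1.202080) = (-0.889, -0.834)

(-0.889, -0.834)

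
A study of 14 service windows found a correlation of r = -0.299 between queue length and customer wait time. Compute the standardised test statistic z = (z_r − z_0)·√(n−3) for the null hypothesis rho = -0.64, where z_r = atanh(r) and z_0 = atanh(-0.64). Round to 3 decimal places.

z_r = atanh(-0.299) = -0.308421,  z_0 = atanh(-0.64) = -0.758174
SE = 1/√(n−3) = 1/√11 = 0.301511
z = (z_r − z_0)/SE = (-0.308421 − (-0.758174)) / 0.301511 = 0.449753 / 0.301511 = 1.492

1.492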